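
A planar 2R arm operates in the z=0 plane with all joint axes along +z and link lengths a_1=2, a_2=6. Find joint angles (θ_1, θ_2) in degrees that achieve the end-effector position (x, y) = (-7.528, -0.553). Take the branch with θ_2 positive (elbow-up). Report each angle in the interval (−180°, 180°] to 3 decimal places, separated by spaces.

cos θ_2 = (56.9766−2²−6²)/(2·2·6) = 0.7074; θ_2 = 44.9796° (elbow-up)
β = atan2(-0.5530,-7.5280) = -175.7987°; ψ = atan2(4.2411,6.2441) = 34.1850°
θ_1 = β − ψ = -209.9837°

150.016 44.980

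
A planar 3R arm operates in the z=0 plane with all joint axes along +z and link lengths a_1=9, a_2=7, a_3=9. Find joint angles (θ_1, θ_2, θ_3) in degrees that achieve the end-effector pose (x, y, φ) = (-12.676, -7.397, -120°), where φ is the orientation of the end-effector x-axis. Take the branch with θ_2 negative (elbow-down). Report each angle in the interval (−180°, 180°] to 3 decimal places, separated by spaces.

-134.999 -119.997 134.996

wrist centre = target − a_3·(cos φ, sin φ) = (-8.1760, 0.3972)
cos θ_2 = (67.0048−9²−7²)/(2·9·7) = -0.5000; θ_2 = -119.9975° (elbow-down)
β = atan2(0.3972,-8.1760) = 177.2185°; ψ = atan2(-6.0623,5.5003) = -47.7830°
θ_1 = β − ψ = 225.0015°
θ_3 = φ − θ_1 − θ_2 = 134.9960° (wrapped to (-180°,180°])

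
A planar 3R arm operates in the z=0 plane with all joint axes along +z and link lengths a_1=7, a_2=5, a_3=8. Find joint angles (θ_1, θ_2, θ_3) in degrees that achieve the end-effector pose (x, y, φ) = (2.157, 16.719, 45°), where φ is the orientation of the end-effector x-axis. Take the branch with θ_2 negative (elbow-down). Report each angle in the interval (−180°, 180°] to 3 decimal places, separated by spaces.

120.001 -30.003 -44.998

wrist centre = target − a_3·(cos φ, sin φ) = (-3.4999, 11.0621)
cos θ_2 = (134.6200−7²−5²)/(2·7·5) = 0.8660; θ_2 = -30.0028° (elbow-down)
β = atan2(11.0621,-3.4999) = 107.5564°; ψ = atan2(-2.5002,11.3300) = -12.4441°
θ_1 = β − ψ = 120.0005°
θ_3 = φ − θ_1 − θ_2 = -44.9977° (wrapped to (-180°,180°])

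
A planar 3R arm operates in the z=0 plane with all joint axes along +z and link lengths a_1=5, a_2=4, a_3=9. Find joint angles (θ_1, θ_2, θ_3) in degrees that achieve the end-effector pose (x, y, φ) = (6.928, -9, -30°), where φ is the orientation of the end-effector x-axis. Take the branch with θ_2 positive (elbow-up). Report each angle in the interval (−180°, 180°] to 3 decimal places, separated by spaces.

-150.002 119.999 0.003

wrist centre = target − a_3·(cos φ, sin φ) = (-0.8662, -4.5000)
cos θ_2 = (21.0004−5²−4²)/(2·5·4) = -0.5000; θ_2 = 119.9994° (elbow-up)
β = atan2(-4.5000,-0.8662) = -100.8959°; ψ = atan2(3.4641,3.0000) = 49.1064°
θ_1 = β − ψ = -150.0023°
θ_3 = φ − θ_1 − θ_2 = 0.0029° (wrapped to (-180°,180°])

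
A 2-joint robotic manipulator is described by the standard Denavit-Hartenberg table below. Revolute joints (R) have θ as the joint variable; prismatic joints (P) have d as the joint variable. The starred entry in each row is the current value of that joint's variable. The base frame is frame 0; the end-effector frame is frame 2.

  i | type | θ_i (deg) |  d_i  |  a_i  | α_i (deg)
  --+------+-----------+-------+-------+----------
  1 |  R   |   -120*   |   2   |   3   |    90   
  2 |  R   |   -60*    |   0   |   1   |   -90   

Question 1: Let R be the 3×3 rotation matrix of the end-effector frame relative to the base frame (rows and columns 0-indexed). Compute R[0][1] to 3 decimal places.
End-effector y-axis (col 1 of R) = (0.8660,-0.5000,-0.0000)
R[0][1] = 0.8660

0.866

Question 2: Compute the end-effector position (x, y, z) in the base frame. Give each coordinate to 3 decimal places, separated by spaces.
-1.750 -3.031 1.134

after link 1: o_1 = (-1.5000, -2.5981, 2.0000)
after link 2: o_2 = (-1.7500, -3.0311, 1.1340)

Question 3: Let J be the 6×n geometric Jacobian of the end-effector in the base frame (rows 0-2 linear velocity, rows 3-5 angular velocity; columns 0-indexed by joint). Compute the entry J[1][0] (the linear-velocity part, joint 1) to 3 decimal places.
-1.750

axis z_0 = ẑ; lever o_n−o_0 = (-1.7500,-3.0311,1.1340)
cross product → J_v[:, 0] = (3.0311,-1.7500,0.0000)
J_ω[:, 0] = z_0
entry J[1][0] = -1.7500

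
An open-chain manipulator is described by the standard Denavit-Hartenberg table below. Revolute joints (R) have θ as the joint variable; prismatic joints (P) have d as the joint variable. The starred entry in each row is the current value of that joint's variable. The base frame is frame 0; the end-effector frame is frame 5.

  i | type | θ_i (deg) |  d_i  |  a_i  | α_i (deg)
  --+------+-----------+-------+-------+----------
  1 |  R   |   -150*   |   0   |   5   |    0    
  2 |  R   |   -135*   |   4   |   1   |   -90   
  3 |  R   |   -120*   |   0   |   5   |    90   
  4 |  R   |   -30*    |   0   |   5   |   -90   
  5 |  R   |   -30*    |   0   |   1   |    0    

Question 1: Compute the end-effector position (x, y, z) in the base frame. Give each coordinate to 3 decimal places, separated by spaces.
-2.655 -7.580 12.480

after link 1: o_1 = (-4.3301, -2.5000, 0.0000)
after link 2: o_2 = (-4.0713, -1.5341, 4.0000)
after link 3: o_3 = (-4.7184, -3.9489, 8.3301)
after link 4: o_4 = (-2.8639, -6.6872, 12.0801)
after link 5: o_5 = (-2.6548, -7.5798, 12.4796)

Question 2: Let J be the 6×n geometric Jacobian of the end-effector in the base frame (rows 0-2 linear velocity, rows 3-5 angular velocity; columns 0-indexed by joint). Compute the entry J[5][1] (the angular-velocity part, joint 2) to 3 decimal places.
1.000

axis z_1 = (0.0000,0.0000,1.0000); lever o_n−o_1 = (1.6754,-5.0798,12.4796)
cross product → J_v[:, 1] = (5.0798,1.6754,-0.0000)
J_ω[:, 1] = z_1
entry J[5][1] = 1.0000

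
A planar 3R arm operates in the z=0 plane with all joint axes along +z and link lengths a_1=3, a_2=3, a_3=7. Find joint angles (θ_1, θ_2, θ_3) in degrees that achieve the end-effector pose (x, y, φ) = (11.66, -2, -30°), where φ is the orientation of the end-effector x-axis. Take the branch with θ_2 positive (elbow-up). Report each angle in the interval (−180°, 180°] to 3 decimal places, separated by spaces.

wrist centre = target − a_3·(cos φ, sin φ) = (5.5978, 1.5000)
cos θ_2 = (33.5856−3²−3²)/(2·3·3) = 0.8659; θ_2 = 30.0181° (elbow-up)
β = atan2(1.5000,5.5978) = 15.0007°; ψ = atan2(1.5008,5.5976) = 15.0091°
θ_1 = β − ψ = -0.0084°
θ_3 = φ − θ_1 − θ_2 = -60.0097° (wrapped to (-180°,180°])

-0.008 30.018 -60.010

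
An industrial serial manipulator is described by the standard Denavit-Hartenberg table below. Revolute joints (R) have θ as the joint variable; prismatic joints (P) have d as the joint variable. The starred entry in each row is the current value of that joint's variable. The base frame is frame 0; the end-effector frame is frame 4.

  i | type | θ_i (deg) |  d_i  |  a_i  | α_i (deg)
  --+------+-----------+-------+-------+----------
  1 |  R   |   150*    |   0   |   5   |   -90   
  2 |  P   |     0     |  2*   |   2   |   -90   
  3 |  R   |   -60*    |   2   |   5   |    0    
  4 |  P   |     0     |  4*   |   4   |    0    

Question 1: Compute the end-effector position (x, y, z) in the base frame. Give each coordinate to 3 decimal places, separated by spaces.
after link 1: o_1 = (-4.3301, 2.5000, 0.0000)
after link 2: o_2 = (-7.0622, 1.7679, 0.0000)
after link 3: o_3 = (-11.3923, -0.7321, -2.0000)
after link 4: o_4 = (-14.8564, -2.7321, -6.0000)

-14.856 -2.732 -6.000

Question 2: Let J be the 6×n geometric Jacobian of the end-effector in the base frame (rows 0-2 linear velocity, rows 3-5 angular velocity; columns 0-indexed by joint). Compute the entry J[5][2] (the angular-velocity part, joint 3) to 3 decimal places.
-1.000

axis z_2 = (-0.0000,-0.0000,-1.0000); lever o_n−o_2 = (-7.7942,-4.5000,-6.0000)
cross product → J_v[:, 2] = (-4.5000,7.7942,-0.0000)
J_ω[:, 2] = z_2
entry J[5][2] = -1.0000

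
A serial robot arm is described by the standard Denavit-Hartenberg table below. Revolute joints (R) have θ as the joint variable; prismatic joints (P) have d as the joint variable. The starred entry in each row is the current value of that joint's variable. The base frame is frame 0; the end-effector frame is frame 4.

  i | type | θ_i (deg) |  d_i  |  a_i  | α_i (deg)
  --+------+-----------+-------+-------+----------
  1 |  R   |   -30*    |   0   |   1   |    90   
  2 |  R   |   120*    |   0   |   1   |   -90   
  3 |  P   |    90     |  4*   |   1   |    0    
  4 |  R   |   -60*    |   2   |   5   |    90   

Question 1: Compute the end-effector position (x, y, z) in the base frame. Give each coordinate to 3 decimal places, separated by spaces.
after link 1: o_1 = (0.8660, -0.5000, 0.0000)
after link 2: o_2 = (0.4330, -0.2500, 0.8660)
after link 3: o_3 = (-2.0670, 2.3481, -1.1340)
after link 4: o_4 = (-4.1920, 6.4617, 1.6160)

-4.192 6.462 1.616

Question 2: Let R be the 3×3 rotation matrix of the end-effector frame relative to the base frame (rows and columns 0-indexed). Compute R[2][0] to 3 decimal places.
End-effector x-axis (col 0 of R) = (-0.1250,0.6495,0.7500)
R[2][0] = 0.7500

0.750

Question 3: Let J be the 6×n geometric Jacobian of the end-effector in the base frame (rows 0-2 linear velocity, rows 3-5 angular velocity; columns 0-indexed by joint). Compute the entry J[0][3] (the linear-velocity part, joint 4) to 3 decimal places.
3.248

axis z_3 = (-0.7500,0.4330,-0.5000); lever o_n−o_3 = (-2.1250,4.1136,2.7500)
cross product → J_v[:, 3] = (3.2476,3.1250,-2.1651)
J_ω[:, 3] = z_3
entry J[0][3] = 3.2476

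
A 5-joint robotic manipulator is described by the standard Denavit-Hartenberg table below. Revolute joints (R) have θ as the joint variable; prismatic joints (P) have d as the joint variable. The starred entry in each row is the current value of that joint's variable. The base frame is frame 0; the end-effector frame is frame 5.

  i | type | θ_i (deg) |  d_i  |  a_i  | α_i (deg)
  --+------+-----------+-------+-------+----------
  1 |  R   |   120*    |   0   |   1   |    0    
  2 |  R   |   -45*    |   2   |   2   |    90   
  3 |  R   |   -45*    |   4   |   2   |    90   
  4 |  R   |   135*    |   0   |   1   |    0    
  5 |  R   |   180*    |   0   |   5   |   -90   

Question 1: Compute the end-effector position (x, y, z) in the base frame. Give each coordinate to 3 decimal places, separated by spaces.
after link 1: o_1 = (-0.5000, 0.8660, 0.0000)
after link 2: o_2 = (0.0176, 2.7979, 2.0000)
after link 3: o_3 = (4.2474, 3.1286, 0.5858)
after link 4: o_4 = (4.8010, 2.4627, 1.0858)
after link 5: o_5 = (2.0330, 5.7925, -1.4142)

2.033 5.793 -1.414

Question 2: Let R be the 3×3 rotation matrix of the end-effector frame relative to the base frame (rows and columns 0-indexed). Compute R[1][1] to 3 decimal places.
0.683

End-effector y-axis (col 1 of R) = (0.1830,0.6830,0.7071)
R[1][1] = 0.6830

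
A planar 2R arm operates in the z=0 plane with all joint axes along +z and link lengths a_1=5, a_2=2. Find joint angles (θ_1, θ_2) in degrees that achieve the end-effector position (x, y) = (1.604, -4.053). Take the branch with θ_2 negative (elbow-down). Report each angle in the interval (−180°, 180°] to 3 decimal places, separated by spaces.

-44.995 -120.001

cos θ_2 = (18.9996−5²−2²)/(2·5·2) = -0.5000; θ_2 = -120.0012° (elbow-down)
β = atan2(-4.0530,1.6040) = -68.4085°; ψ = atan2(-1.7320,4.0000) = -23.4132°
θ_1 = β − ψ = -44.9953°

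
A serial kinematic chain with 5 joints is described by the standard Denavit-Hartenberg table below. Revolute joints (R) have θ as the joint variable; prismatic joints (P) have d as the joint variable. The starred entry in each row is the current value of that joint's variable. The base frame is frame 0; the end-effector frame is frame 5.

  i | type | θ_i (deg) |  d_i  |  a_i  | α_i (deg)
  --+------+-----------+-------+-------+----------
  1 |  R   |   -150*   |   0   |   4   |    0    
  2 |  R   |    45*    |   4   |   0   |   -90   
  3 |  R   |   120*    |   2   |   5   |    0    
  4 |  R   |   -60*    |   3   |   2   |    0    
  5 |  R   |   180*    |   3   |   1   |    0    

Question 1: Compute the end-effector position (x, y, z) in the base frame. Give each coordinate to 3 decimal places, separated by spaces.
after link 1: o_1 = (-3.4641, -2.0000, 0.0000)
after link 2: o_2 = (-3.4641, -2.0000, 4.0000)
after link 3: o_3 = (-0.8852, -0.1028, -0.3301)
after link 4: o_4 = (1.7538, -1.8452, -2.0622)
after link 5: o_5 = (4.7809, -2.1387, -1.1962)

4.781 -2.139 -1.196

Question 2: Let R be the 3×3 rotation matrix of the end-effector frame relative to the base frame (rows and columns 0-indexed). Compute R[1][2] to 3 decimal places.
End-effector z-axis (col 2 of R) = (0.9659,-0.2588,0.0000)
R[1][2] = -0.2588

-0.259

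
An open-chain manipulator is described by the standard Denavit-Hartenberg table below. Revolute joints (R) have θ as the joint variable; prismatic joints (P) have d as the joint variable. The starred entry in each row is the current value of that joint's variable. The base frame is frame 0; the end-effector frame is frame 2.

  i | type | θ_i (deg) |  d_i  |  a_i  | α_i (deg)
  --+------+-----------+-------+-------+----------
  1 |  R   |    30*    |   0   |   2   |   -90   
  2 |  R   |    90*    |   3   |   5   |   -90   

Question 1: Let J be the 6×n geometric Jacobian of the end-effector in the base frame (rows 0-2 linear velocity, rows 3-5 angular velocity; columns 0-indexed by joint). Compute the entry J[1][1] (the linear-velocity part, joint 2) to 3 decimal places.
axis z_1 = (-0.5000,0.8660,0.0000); lever o_n−o_1 = (-1.5000,2.5981,-5.0000)
cross product → J_v[:, 1] = (-4.3301,-2.5000,-0.0000)
J_ω[:, 1] = z_1
entry J[1][1] = -2.5000

-2.500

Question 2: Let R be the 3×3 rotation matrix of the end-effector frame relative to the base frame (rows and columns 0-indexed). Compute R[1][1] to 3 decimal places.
-0.866

End-effector y-axis (col 1 of R) = (0.5000,-0.8660,-0.0000)
R[1][1] = -0.8660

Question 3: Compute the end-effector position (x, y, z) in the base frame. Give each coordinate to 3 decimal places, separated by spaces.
after link 1: o_1 = (1.7321, 1.0000, 0.0000)
after link 2: o_2 = (0.2321, 3.5981, -5.0000)

0.232 3.598 -5.000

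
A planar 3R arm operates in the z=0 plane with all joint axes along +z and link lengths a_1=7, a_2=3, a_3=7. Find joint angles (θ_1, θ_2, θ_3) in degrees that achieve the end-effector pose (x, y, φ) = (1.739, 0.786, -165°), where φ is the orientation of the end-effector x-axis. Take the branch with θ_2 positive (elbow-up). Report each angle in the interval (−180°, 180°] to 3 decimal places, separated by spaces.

wrist centre = target − a_3·(cos φ, sin φ) = (8.5005, 2.5977)
cos θ_2 = (79.0064−7²−3²)/(2·7·3) = 0.5002; θ_2 = 59.9899° (elbow-up)
β = atan2(2.5977,8.5005) = 16.9931°; ψ = atan2(2.5978,8.5005) = 16.9936°
θ_1 = β − ψ = -0.0005°
θ_3 = φ − θ_1 − θ_2 = 135.0106° (wrapped to (-180°,180°])

-0.001 59.990 135.011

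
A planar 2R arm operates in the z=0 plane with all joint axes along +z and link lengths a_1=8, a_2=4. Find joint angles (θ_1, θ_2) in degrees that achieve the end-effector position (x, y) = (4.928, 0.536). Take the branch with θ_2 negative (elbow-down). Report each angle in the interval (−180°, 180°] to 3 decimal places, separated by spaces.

cos θ_2 = (24.5725−8²−4²)/(2·8·4) = -0.8661; θ_2 = -150.0034° (elbow-down)
β = atan2(0.5360,4.9280) = 6.2074°; ψ = atan2(-1.9998,4.5358) = -23.7924°
θ_1 = β − ψ = 29.9998°

30.000 -150.003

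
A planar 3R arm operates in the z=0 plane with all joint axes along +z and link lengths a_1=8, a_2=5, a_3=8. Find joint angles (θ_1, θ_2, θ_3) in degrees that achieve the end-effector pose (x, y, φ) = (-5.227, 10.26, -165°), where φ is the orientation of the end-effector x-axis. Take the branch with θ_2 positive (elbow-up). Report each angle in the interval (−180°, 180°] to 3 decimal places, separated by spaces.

67.082 29.982 97.936

wrist centre = target − a_3·(cos φ, sin φ) = (2.5004, 12.3306)
cos θ_2 = (158.2946−8²−5²)/(2·8·5) = 0.8662; θ_2 = 29.9821° (elbow-up)
β = atan2(12.3306,2.5004) = 78.5369°; ψ = atan2(2.4986,12.3309) = 11.4549°
θ_1 = β − ψ = 67.0820°
θ_3 = φ − θ_1 − θ_2 = 97.9359° (wrapped to (-180°,180°])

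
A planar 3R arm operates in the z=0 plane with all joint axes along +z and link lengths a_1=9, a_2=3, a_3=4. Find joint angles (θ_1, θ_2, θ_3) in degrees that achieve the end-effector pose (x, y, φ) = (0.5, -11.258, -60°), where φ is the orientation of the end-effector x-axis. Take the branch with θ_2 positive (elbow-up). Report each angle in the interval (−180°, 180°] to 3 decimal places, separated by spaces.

wrist centre = target − a_3·(cos φ, sin φ) = (-1.5000, -7.7939)
cos θ_2 = (62.9949−9²−3²)/(2·9·3) = -0.5001; θ_2 = 120.0063° (elbow-up)
β = atan2(-7.7939,-1.5000) = -100.8938°; ψ = atan2(2.5979,7.4997) = 19.1062°
θ_1 = β − ψ = -120.0000°
θ_3 = φ − θ_1 − θ_2 = -60.0063° (wrapped to (-180°,180°])

-120.000 120.006 -60.006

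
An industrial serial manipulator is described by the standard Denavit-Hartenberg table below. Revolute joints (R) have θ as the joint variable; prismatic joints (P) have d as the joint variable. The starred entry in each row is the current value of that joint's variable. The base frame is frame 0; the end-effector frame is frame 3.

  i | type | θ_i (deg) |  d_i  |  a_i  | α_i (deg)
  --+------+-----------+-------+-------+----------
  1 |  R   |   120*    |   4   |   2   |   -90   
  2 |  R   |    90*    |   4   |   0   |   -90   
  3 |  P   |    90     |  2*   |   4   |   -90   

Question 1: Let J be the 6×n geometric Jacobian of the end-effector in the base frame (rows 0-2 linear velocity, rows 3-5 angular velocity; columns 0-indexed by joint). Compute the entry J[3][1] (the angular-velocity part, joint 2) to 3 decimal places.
axis z_1 = (-0.8660,-0.5000,0.0000); lever o_n−o_1 = (1.0000,-1.7321,-0.0000)
cross product → J_v[:, 1] = (0.0000,-0.0000,2.0000)
J_ω[:, 1] = z_1
entry J[3][1] = -0.8660

-0.866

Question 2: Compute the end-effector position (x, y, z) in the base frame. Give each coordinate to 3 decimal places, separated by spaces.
after link 1: o_1 = (-1.0000, 1.7321, 4.0000)
after link 2: o_2 = (-4.4641, -0.2679, 4.0000)
after link 3: o_3 = (-0.0000, -0.0000, 4.0000)

-0.000 -0.000 4.000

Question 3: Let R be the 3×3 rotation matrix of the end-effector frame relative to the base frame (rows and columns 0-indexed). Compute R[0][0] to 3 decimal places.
0.866

End-effector x-axis (col 0 of R) = (0.8660,0.5000,-0.0000)
R[0][0] = 0.8660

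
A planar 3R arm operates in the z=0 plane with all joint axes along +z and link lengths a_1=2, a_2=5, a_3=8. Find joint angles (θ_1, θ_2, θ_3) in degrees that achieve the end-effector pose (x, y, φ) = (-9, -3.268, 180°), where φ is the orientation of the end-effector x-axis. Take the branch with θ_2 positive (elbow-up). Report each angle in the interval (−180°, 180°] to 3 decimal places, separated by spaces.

120.003 149.998 -90.001

wrist centre = target − a_3·(cos φ, sin φ) = (-1.0000, -3.2680)
cos θ_2 = (11.6798−2²−5²)/(2·2·5) = -0.8660; θ_2 = 149.9981° (elbow-up)
β = atan2(-3.2680,-1.0000) = -107.0140°; ψ = atan2(2.5001,-2.3300) = 132.9831°
θ_1 = β − ψ = -239.9971°
θ_3 = φ − θ_1 − θ_2 = -90.0010° (wrapped to (-180°,180°])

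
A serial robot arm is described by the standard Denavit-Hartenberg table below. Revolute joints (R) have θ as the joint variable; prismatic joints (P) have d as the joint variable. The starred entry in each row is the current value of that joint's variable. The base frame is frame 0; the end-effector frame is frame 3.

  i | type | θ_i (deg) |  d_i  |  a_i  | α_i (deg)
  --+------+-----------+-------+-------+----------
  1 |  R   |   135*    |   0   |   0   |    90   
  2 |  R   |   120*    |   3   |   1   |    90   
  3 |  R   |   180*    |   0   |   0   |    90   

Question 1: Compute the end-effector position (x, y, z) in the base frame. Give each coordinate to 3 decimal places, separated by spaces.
2.475 1.768 0.866

after link 1: o_1 = (0.0000, 0.0000, 0.0000)
after link 2: o_2 = (2.4749, 1.7678, 0.8660)
after link 3: o_3 = (2.4749, 1.7678, 0.8660)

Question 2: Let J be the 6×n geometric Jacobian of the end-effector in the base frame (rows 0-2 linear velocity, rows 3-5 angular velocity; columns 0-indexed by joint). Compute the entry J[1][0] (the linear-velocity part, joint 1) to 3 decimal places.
2.475

axis z_0 = ẑ; lever o_n−o_0 = (2.4749,1.7678,0.8660)
cross product → J_v[:, 0] = (-1.7678,2.4749,0.0000)
J_ω[:, 0] = z_0
entry J[1][0] = 2.4749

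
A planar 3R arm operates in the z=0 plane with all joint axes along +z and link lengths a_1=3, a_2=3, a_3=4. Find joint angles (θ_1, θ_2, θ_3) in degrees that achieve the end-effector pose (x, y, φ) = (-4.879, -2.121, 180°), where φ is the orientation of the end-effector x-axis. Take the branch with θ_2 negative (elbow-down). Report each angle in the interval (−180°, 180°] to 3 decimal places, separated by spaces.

-45.009 -135.004 0.012

wrist centre = target − a_3·(cos φ, sin φ) = (-0.8790, -2.1210)
cos θ_2 = (5.2713−3²−3²)/(2·3·3) = -0.7072; θ_2 = -135.0036° (elbow-down)
β = atan2(-2.1210,-0.8790) = -112.5104°; ψ = atan2(-2.1212,0.8785) = -67.5018°
θ_1 = β − ψ = -45.0087°
θ_3 = φ − θ_1 − θ_2 = 0.0122° (wrapped to (-180°,180°])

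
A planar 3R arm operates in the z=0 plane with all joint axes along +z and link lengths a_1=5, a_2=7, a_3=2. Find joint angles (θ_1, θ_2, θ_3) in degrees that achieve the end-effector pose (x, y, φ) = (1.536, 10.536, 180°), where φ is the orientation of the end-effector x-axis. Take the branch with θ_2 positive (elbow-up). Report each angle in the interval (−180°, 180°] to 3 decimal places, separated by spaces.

wrist centre = target − a_3·(cos φ, sin φ) = (3.5360, 10.5360)
cos θ_2 = (123.5106−5²−7²)/(2·5·7) = 0.7073; θ_2 = 44.9848° (elbow-up)
β = atan2(10.5360,3.5360) = 71.4477°; ψ = atan2(4.9484,9.9511) = 26.4401°
θ_1 = β − ψ = 45.0076°
θ_3 = φ − θ_1 − θ_2 = 90.0076° (wrapped to (-180°,180°])

45.008 44.985 90.008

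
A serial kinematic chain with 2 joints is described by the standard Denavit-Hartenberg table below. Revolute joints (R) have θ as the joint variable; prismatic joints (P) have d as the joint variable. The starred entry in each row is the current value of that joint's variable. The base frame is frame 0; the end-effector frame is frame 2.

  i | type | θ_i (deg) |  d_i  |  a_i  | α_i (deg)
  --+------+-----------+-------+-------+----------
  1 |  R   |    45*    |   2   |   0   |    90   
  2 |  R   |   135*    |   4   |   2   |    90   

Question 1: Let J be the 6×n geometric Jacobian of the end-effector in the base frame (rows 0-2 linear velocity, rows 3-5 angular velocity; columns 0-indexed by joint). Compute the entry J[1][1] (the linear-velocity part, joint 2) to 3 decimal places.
axis z_1 = (0.7071,-0.7071,0.0000); lever o_n−o_1 = (1.8284,-3.8284,1.4142)
cross product → J_v[:, 1] = (-1.0000,-1.0000,-1.4142)
J_ω[:, 1] = z_1
entry J[1][1] = -1.0000

-1.000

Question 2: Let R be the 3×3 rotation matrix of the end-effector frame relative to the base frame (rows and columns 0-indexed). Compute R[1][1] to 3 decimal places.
End-effector y-axis (col 1 of R) = (0.7071,-0.7071,0.0000)
R[1][1] = -0.7071

-0.707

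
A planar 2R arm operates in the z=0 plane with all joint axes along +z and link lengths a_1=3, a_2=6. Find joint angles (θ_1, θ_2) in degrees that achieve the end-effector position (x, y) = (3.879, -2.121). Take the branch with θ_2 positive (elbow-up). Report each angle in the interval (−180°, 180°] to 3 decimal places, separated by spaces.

-134.991 134.997

cos θ_2 = (19.5453−3²−6²)/(2·3·6) = -0.7071; θ_2 = 134.9975° (elbow-up)
β = atan2(-2.1210,3.8790) = -28.6694°; ψ = atan2(4.2428,-1.2425) = 106.3219°
θ_1 = β − ψ = -134.9913°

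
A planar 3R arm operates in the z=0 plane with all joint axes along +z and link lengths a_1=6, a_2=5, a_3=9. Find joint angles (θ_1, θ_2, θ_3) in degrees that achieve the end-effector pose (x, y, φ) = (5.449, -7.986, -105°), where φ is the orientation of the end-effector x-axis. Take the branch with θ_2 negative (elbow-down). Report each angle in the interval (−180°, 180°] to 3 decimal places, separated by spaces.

wrist centre = target − a_3·(cos φ, sin φ) = (7.7784, 0.7073)
cos θ_2 = (61.0034−6²−5²)/(2·6·5) = 0.0001; θ_2 = -89.9968° (elbow-down)
β = atan2(0.7073,7.7784) = 5.1959°; ψ = atan2(-5.0000,6.0003) = -39.8042°
θ_1 = β − ψ = 45.0002°
θ_3 = φ − θ_1 − θ_2 = -60.0034° (wrapped to (-180°,180°])

45.000 -89.997 -60.003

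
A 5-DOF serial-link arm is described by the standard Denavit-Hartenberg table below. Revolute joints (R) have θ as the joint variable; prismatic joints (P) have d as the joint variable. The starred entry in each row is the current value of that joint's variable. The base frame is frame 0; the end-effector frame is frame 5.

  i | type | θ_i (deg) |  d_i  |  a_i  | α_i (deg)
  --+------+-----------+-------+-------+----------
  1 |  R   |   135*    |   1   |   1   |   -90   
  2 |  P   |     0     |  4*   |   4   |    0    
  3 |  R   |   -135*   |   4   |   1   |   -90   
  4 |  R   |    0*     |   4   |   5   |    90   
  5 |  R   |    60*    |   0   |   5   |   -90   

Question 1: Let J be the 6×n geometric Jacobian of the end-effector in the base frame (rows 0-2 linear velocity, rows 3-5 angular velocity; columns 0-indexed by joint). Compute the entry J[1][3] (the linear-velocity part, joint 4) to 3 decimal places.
5.303

axis z_3 = (-0.5000,0.5000,0.7071); lever o_n−o_3 = (-0.4151,0.4151,11.1936)
cross product → J_v[:, 3] = (5.3033,5.3033,-0.0000)
J_ω[:, 3] = z_3
entry J[1][3] = 5.3033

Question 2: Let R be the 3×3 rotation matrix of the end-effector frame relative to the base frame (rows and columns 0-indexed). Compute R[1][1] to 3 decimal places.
End-effector y-axis (col 1 of R) = (0.7071,0.7071,-0.0000)
R[1][1] = 0.7071

0.707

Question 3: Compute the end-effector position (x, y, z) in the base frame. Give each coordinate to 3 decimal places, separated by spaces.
after link 1: o_1 = (-0.7071, 0.7071, 1.0000)
after link 2: o_2 = (-6.3640, 0.7071, 1.0000)
after link 3: o_3 = (-8.6924, -2.6213, 1.7071)
after link 4: o_4 = (-8.1924, -3.1213, 8.0711)
after link 5: o_5 = (-9.1075, -2.2063, 12.9007)

-9.107 -2.206 12.901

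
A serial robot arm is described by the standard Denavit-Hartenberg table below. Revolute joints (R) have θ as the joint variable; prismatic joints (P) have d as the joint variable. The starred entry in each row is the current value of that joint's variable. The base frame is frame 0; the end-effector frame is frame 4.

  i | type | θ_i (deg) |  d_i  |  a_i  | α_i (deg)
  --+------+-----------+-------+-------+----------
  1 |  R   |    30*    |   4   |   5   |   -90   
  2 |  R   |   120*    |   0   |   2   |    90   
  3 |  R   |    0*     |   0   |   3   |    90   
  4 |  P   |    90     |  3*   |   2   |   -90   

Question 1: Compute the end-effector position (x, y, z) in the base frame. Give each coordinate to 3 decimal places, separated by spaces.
5.165 -0.482 -1.330

after link 1: o_1 = (4.3301, 2.5000, 4.0000)
after link 2: o_2 = (3.4641, 2.0000, 2.2679)
after link 3: o_3 = (2.1651, 1.2500, -0.3301)
after link 4: o_4 = (5.1651, -0.4821, -1.3301)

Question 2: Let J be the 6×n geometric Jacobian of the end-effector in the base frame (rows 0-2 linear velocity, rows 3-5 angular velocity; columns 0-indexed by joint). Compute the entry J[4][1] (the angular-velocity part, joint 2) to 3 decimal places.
0.866

axis z_1 = (-0.5000,0.8660,0.0000); lever o_n−o_1 = (0.8349,-2.9821,-5.3301)
cross product → J_v[:, 1] = (-4.6160,-2.6651,0.7679)
J_ω[:, 1] = z_1
entry J[4][1] = 0.8660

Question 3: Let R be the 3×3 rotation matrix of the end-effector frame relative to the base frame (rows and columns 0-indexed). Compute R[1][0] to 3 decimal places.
0.433

End-effector x-axis (col 0 of R) = (0.7500,0.4330,-0.5000)
R[1][0] = 0.4330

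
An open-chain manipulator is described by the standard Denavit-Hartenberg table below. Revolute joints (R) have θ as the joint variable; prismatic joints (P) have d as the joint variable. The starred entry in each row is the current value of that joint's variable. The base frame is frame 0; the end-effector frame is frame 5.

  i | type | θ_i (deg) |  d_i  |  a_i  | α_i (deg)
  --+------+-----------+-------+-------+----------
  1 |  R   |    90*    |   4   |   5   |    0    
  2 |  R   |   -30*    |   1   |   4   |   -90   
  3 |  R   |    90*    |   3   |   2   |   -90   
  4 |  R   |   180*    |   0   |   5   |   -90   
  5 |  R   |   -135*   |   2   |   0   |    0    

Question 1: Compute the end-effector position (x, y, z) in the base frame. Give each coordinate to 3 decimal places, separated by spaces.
-2.330 10.964 8.000

after link 1: o_1 = (0.0000, 5.0000, 4.0000)
after link 2: o_2 = (2.0000, 8.4641, 5.0000)
after link 3: o_3 = (-0.5981, 9.9641, 3.0000)
after link 4: o_4 = (-0.5981, 9.9641, 8.0000)
after link 5: o_5 = (-2.3301, 10.9641, 8.0000)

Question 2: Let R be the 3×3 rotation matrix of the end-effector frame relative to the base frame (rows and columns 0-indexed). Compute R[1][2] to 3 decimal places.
End-effector z-axis (col 2 of R) = (-0.8660,0.5000,0.0000)
R[1][2] = 0.5000

0.500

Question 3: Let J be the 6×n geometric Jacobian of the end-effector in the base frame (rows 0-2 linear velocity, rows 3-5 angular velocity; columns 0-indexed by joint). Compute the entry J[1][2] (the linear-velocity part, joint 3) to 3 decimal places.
axis z_2 = (-0.8660,0.5000,0.0000); lever o_n−o_2 = (-4.3301,2.5000,3.0000)
cross product → J_v[:, 2] = (1.5000,2.5981,-0.0000)
J_ω[:, 2] = z_2
entry J[1][2] = 2.5981

2.598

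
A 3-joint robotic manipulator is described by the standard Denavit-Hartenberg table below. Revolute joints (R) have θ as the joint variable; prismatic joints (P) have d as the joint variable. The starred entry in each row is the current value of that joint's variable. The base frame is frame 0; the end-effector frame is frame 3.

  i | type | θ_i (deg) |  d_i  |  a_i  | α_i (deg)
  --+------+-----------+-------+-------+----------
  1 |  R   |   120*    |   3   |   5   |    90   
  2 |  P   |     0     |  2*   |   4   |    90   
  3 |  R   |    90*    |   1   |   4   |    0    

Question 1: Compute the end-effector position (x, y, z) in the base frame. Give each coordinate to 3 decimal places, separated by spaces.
after link 1: o_1 = (-2.5000, 4.3301, 3.0000)
after link 2: o_2 = (-2.7679, 8.7942, 3.0000)
after link 3: o_3 = (0.6962, 10.7942, 2.0000)

0.696 10.794 2.000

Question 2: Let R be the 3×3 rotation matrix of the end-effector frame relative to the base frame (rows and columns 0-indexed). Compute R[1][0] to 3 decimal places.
0.500

End-effector x-axis (col 0 of R) = (0.8660,0.5000,0.0000)
R[1][0] = 0.5000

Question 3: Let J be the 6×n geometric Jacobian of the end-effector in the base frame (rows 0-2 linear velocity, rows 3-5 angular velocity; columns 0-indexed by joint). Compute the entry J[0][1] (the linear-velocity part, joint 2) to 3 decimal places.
0.866

prismatic axis z_1 = (0.8660,0.5000,0.0000)
J_v[:, 1] = z_1; J_ω[:, 1] = (0,0,0)
entry J[0][1] = 0.8660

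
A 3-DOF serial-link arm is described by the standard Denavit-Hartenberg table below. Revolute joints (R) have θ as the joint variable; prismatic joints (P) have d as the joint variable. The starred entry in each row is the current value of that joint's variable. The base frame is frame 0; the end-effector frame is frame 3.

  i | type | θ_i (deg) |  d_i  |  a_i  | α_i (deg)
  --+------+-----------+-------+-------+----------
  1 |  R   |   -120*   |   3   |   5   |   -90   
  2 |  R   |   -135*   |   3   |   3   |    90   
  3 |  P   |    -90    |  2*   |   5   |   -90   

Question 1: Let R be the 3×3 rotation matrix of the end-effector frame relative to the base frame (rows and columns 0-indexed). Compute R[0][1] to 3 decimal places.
End-effector y-axis (col 1 of R) = (-0.3536,-0.6124,0.7071)
R[0][1] = -0.3536

-0.354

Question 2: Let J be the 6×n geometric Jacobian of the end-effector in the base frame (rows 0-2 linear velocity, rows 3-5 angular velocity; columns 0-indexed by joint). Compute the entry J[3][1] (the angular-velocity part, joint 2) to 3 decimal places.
axis z_1 = (0.8660,-0.5000,0.0000); lever o_n−o_1 = (0.0357,4.0619,0.7071)
cross product → J_v[:, 1] = (-0.3536,-0.6124,3.5355)
J_ω[:, 1] = z_1
entry J[3][1] = 0.8660

0.866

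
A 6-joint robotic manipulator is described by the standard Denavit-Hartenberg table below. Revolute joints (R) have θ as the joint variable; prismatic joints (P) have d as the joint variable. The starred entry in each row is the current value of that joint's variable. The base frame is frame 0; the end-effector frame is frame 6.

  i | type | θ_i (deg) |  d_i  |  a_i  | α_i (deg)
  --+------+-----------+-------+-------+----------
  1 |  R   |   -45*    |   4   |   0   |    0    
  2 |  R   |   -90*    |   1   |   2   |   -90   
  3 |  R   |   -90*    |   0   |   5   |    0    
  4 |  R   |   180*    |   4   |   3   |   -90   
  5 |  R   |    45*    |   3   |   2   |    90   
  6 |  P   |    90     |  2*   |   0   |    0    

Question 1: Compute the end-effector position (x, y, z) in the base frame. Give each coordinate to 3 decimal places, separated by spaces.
after link 1: o_1 = (0.0000, 0.0000, 4.0000)
after link 2: o_2 = (-1.4142, -1.4142, 5.0000)
after link 3: o_3 = (-1.4142, -1.4142, 10.0000)
after link 4: o_4 = (1.4142, -4.2426, 7.0000)
after link 5: o_5 = (2.5355, -1.1213, 5.5858)
after link 6: o_6 = (3.5355, -2.1213, 4.1716)

3.536 -2.121 4.172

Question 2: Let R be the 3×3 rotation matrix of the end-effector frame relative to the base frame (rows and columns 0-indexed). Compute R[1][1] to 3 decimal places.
End-effector y-axis (col 1 of R) = (0.5000,-0.5000,0.7071)
R[1][1] = -0.5000

-0.500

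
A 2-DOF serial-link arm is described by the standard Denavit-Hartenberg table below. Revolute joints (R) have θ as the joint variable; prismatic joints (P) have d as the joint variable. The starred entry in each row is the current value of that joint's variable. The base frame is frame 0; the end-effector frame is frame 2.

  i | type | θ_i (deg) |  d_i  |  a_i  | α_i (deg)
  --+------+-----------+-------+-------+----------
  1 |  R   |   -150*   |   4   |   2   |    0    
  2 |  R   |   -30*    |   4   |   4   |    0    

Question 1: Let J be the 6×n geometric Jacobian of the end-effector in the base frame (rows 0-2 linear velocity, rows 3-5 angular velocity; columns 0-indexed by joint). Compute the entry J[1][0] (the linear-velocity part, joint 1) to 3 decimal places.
-5.732

axis z_0 = ẑ; lever o_n−o_0 = (-5.7321,-1.0000,8.0000)
cross product → J_v[:, 0] = (1.0000,-5.7321,0.0000)
J_ω[:, 0] = z_0
entry J[1][0] = -5.7321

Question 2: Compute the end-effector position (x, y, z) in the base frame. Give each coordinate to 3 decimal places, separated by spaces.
after link 1: o_1 = (-1.7321, -1.0000, 4.0000)
after link 2: o_2 = (-5.7321, -1.0000, 8.0000)

-5.732 -1.000 8.000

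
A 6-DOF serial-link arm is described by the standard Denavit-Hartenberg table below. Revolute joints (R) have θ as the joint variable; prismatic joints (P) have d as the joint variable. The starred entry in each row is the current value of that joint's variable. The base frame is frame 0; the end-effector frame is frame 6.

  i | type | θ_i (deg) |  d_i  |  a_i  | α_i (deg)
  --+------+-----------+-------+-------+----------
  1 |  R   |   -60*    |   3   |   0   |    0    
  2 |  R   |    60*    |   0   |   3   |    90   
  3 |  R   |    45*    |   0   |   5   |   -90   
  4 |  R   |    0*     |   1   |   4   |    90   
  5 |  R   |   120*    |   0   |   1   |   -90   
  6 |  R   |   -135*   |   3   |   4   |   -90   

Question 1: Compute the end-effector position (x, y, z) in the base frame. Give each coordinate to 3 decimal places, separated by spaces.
after link 1: o_1 = (0.0000, 0.0000, 3.0000)
after link 2: o_2 = (3.0000, 0.0000, 3.0000)
after link 3: o_3 = (6.5355, 0.0000, 6.5355)
after link 4: o_4 = (8.6569, 0.0000, 10.0711)
after link 5: o_5 = (7.6909, 0.0000, 10.3299)
after link 6: o_6 = (9.6465, -2.8284, 6.7001)

9.647 -2.828 6.700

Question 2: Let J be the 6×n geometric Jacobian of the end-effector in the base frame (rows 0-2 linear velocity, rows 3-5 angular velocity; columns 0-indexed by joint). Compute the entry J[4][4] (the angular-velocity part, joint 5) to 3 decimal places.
-1.000

axis z_4 = (0.0000,-1.0000,0.0000); lever o_n−o_4 = (0.9897,-2.8284,-3.3710)
cross product → J_v[:, 4] = (3.3710,0.0000,0.9897)
J_ω[:, 4] = z_4
entry J[4][4] = -1.0000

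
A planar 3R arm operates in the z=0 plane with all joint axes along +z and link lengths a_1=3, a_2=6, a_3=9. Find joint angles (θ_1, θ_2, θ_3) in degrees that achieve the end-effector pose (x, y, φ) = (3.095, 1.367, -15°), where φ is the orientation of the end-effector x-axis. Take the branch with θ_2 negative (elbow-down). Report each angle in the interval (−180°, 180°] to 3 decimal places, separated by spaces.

wrist centre = target − a_3·(cos φ, sin φ) = (-5.5983, 3.6964)
cos θ_2 = (45.0045−3²−6²)/(2·3·6) = 0.0001; θ_2 = -89.9929° (elbow-down)
β = atan2(3.6964,-5.5983) = 146.5647°; ψ = atan2(-6.0000,3.0007) = -63.4292°
θ_1 = β − ψ = 209.9939°
θ_3 = φ − θ_1 − θ_2 = -135.0011° (wrapped to (-180°,180°])

-150.006 -89.993 -135.001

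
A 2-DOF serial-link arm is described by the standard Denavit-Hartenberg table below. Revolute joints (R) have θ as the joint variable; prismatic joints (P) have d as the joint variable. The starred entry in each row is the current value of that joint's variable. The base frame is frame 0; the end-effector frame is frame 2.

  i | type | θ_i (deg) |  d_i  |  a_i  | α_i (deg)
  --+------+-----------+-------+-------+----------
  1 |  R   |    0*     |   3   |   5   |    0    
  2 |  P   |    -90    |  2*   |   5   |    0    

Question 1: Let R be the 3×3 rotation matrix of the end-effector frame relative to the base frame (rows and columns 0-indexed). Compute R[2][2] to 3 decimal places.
End-effector z-axis (col 2 of R) = (0.0000,0.0000,1.0000)
R[2][2] = 1.0000

1.000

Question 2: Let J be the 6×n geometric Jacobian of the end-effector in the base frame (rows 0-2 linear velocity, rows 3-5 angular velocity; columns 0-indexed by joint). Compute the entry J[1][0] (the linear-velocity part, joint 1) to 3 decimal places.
axis z_0 = ẑ; lever o_n−o_0 = (5.0000,-5.0000,5.0000)
cross product → J_v[:, 0] = (5.0000,5.0000,-0.0000)
J_ω[:, 0] = z_0
entry J[1][0] = 5.0000

5.000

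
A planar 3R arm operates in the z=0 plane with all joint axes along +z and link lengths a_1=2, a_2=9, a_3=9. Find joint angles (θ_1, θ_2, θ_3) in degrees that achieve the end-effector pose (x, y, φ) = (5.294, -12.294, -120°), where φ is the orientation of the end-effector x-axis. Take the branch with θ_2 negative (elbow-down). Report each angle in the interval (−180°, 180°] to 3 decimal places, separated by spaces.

wrist centre = target − a_3·(cos φ, sin φ) = (9.7940, -4.4998)
cos θ_2 = (116.1704−2²−9²)/(2·2·9) = 0.8658; θ_2 = -30.0208° (elbow-down)
β = atan2(-4.4998,9.7940) = -24.6760°; ψ = atan2(-4.5028,9.7926) = -24.6939°
θ_1 = β − ψ = 0.0179°
θ_3 = φ − θ_1 − θ_2 = -89.9971° (wrapped to (-180°,180°])

0.018 -30.021 -89.997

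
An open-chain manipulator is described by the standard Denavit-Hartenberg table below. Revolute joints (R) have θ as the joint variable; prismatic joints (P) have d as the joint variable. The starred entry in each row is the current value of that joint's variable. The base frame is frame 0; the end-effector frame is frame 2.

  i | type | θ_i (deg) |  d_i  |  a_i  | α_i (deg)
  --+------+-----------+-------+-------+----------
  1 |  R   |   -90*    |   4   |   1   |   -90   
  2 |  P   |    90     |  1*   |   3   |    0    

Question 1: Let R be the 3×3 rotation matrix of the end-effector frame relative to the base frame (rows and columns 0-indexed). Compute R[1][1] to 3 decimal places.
End-effector y-axis (col 1 of R) = (-0.0000,1.0000,-0.0000)
R[1][1] = 1.0000

1.000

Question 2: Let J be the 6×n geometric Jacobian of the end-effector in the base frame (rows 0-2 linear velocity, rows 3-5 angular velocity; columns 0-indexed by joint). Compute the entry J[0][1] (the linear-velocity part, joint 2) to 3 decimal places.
1.000

prismatic axis z_1 = (1.0000,0.0000,0.0000)
J_v[:, 1] = z_1; J_ω[:, 1] = (0,0,0)
entry J[0][1] = 1.0000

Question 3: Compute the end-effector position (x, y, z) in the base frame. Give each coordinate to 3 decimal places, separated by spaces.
after link 1: o_1 = (0.0000, -1.0000, 4.0000)
after link 2: o_2 = (1.0000, -1.0000, 1.0000)

1.000 -1.000 1.000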